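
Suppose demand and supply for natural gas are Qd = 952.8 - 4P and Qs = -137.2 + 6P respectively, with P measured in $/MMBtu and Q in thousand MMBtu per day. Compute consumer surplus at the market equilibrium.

Consumer surplus = 33385.28

Equating demand and supply, 952.8 - 4P = -137.2 + 6P gives 10P = 1090, so P* = 109.
Plugging P* into demand: Q* = 952.8 - 4(109) = 516.8.
Demand choke price (Qd = 0): P = 952.8/4 = 238.2. Consumer surplus = ½ × (238.2 - 109) × 516.8 = 33385.28.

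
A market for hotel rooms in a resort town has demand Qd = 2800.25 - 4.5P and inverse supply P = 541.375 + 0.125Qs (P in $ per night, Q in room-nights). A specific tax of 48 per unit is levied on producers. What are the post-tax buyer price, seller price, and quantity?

Inverting to quantity form: Qs = -4331 + 8P.
Producers keep P_s = P_b - 48 per unit, so supply in terms of the buyer price is Qs = -4715 + 8P_b.
Equate demand and the shifted supply: 2800.25 - 4.5P_b = -4715 + 8P_b, giving 12.5P_b = 7515.25, so P_b = 601.22.
So P_s = 553.22 and the quantity traded is Q = 2800.25 - 4.5(601.22) = 94.76.

P_b = 601.22, P_s = 553.22, Q = 94.76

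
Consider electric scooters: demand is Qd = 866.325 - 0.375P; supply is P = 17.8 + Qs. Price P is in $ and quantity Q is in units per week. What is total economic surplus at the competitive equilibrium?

Total surplus = 716604.24

In direct form, Qs = -17.8 + P.
Equating demand and supply, 866.325 - 0.375P = -17.8 + P gives 1.375P = 884.125, so P* = 643.
Then Q* = 866.325 - 0.375(643) = 625.2.
Demand choke price = 2310.2; supply choke price = 17.8. CS = ½(2310.2 - 643)(625.2) = 521166.72; PS = ½(643 - 17.8)(625.2) = 195437.52. Total surplus = 716604.24.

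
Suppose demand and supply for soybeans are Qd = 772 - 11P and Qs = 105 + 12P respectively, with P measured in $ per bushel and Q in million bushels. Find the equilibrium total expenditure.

Equating demand and supply, 772 - 11P = 105 + 12P gives 23P = 667, so P* = 29.
From the demand curve, Q* = 772 - 11(29) = 453.
Total expenditure = P* × Q* = 29 × 453 = 13137.

Total expenditure = 13137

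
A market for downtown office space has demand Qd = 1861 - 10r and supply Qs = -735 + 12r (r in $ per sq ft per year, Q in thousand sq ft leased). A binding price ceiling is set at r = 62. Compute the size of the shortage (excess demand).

Evaluating both curves at the ceiling price 62 gives Qd = 1241, Qs = 9.
Shortage = Qd - Qs = 1241 - 9 = 1232.

Shortage = 1232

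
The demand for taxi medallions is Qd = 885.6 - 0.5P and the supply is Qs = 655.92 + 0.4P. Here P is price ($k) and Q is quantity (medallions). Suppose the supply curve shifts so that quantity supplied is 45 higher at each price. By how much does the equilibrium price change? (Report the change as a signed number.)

ΔP = -50

At equilibrium Qd = Qs, so 885.6 - 0.5P = 655.92 + 0.4P; collecting terms, 229.68 = 0.9P and P* = 255.2.
Then Q* = 885.6 - 0.5(255.2) = 758.
After the shift, supply is Qs = 700.92 + 0.4P.
The new intersection has 184.68 = 0.9P, i.e. P = 205.2, Q = 783.
ΔP = 205.2 - 255.2 = -50.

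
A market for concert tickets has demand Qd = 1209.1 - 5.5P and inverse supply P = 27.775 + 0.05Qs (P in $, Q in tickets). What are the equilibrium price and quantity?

In direct form, Qs = -555.5 + 20P.
The market clears where 1209.1 - 5.5P = -555.5 + 20P. Rearranging, 25.5P = 1764.6, hence P* = 69.2.
From the demand curve, Q* = 1209.1 - 5.5(69.2) = 828.5.

P* = 69.2, Q* = 828.5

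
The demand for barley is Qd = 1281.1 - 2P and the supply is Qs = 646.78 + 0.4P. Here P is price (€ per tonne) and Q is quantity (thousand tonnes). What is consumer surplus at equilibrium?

Consumer surplus = 141564.0625

Equating demand and supply, 1281.1 - 2P = 646.78 + 0.4P gives 2.4P = 634.32, so P* = 264.3.
From the demand curve, Q* = 1281.1 - 2(264.3) = 752.5.
Demand choke price (Qd = 0): P = 1281.1/2 = 640.55. Consumer surplus = ½ × (640.55 - 264.3) × 752.5 = 141564.0625.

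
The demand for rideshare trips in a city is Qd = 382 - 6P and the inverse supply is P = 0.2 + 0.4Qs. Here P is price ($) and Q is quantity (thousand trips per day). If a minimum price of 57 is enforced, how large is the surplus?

Surplus = 102

Rewriting in direct form: Qs = -0.5 + 2.5P.
Evaluating both curves at the floor price 57 gives Qd = 40, Qs = 142.
Surplus = Qs - Qd = 142 - 40 = 102.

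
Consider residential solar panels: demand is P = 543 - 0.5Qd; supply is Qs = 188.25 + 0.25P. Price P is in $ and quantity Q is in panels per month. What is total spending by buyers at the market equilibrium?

In direct form, Qd = 1086 - 2P.
Equating demand and supply, 1086 - 2P = 188.25 + 0.25P gives 2.25P = 897.75, so P* = 399.
From the demand curve, Q* = 1086 - 2(399) = 288.
Total spending by buyers = P* × Q* = 399 × 288 = 114912.

Total spending by buyers = 114912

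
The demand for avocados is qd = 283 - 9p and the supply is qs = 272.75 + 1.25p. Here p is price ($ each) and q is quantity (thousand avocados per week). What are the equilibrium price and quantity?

Equating demand and supply, 283 - 9p = 272.75 + 1.25p gives 10.25p = 10.25, so p* = 1.
Plugging p* into demand: q* = 283 - 9(1) = 274.

p* = 1, q* = 274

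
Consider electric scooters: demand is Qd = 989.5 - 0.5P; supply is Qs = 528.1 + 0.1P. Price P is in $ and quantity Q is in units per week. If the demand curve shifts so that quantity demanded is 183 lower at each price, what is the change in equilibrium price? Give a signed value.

ΔP = -305

The market clears where 989.5 - 0.5P = 528.1 + 0.1P. Rearranging, 0.6P = 461.4, hence P* = 769.
From the demand curve, Q* = 989.5 - 0.5(769) = 605.
After the shift, demand is Qd = 806.5 - 0.5P.
Re-solving, 0.6P = 278.4 gives P = 464 and Q = 574.5.
ΔP = 464 - 769 = -305.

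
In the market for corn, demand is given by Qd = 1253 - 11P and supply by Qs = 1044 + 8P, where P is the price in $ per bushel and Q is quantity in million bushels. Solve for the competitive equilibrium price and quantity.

At equilibrium Qd = Qs, so 1253 - 11P = 1044 + 8P; collecting terms, 209 = 19P and P* = 11.
Plugging P* into demand: Q* = 1253 - 11(11) = 1132.

P* = 11, Q* = 1132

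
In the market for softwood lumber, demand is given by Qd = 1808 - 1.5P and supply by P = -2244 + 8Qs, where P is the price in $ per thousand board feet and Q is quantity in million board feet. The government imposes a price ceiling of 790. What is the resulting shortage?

Shortage = 243.75

Rewriting in direct form: Qs = 280.5 + 0.125P.
With P fixed at 790, quantity demanded is 623 and quantity supplied is 379.25.
Shortage = Qd - Qs = 623 - 379.25 = 243.75.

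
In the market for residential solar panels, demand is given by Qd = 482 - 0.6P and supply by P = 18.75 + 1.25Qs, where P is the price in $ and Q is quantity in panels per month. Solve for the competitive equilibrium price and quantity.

P* = 355, Q* = 269

In direct form, Qs = -15 + 0.8P.
Equating demand and supply, 482 - 0.6P = -15 + 0.8P gives 1.4P = 497, so P* = 355.
Then Q* = 482 - 0.6(355) = 269.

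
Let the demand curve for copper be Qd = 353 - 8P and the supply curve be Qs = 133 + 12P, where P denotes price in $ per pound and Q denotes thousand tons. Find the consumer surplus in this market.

Consumer surplus = 4389.0625

At equilibrium Qd = Qs, so 353 - 8P = 133 + 12P; collecting terms, 220 = 20P and P* = 11.
Plugging P* into demand: Q* = 353 - 8(11) = 265.
Demand choke price (Qd = 0): P = 353/8 = 44.125. Consumer surplus = ½ × (44.125 - 11) × 265 = 4389.0625.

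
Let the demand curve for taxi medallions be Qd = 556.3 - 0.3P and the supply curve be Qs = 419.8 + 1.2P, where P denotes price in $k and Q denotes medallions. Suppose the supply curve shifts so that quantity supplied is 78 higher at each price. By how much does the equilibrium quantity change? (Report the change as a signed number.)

The market clears where 556.3 - 0.3P = 419.8 + 1.2P. Rearranging, 1.5P = 136.5, hence P* = 91.
Plugging P* into demand: Q* = 556.3 - 0.3(91) = 529.
After the shift, supply is Qs = 497.8 + 1.2P.
The new intersection has 58.5 = 1.5P, i.e. P = 39, Q = 544.6.
ΔQ = 544.6 - 529 = 15.6.

ΔQ = 15.6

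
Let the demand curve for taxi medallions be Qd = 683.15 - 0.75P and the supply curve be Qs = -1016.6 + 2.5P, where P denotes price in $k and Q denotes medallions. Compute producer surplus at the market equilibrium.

Producer surplus = 16924.562

The market clears where 683.15 - 0.75P = -1016.6 + 2.5P. Rearranging, 3.25P = 1699.75, hence P* = 523.
Then Q* = 683.15 - 0.75(523) = 290.9.
Supply choke price (Qs = 0): P = 406.64. Producer surplus = ½ × (523 - 406.64) × 290.9 = 16924.562.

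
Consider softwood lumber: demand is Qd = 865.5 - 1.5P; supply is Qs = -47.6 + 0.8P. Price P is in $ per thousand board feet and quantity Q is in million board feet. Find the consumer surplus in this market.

Consumer surplus = 24300

At equilibrium Qd = Qs, so 865.5 - 1.5P = -47.6 + 0.8P; collecting terms, 913.1 = 2.3P and P* = 397.
From the demand curve, Q* = 865.5 - 1.5(397) = 270.
Demand choke price (Qd = 0): P = 865.5/1.5 = 577. Consumer surplus = ½ × (577 - 397) × 270 = 24300.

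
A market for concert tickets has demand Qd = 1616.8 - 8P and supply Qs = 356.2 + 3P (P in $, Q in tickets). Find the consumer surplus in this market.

Consumer surplus = 30625

At equilibrium Qd = Qs, so 1616.8 - 8P = 356.2 + 3P; collecting terms, 1260.6 = 11P and P* = 114.6.
Plugging P* into demand: Q* = 1616.8 - 8(114.6) = 700.
Demand choke price (Qd = 0): P = 1616.8/8 = 202.1. Consumer surplus = ½ × (202.1 - 114.6) × 700 = 30625.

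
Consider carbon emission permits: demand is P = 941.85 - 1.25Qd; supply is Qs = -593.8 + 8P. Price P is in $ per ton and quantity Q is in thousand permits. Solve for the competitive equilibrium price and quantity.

Inverting to quantity form: Qd = 753.48 - 0.8P.
Equating demand and supply, 753.48 - 0.8P = -593.8 + 8P gives 8.8P = 1347.28, so P* = 153.1.
From the demand curve, Q* = 753.48 - 0.8(153.1) = 631.

P* = 153.1, Q* = 631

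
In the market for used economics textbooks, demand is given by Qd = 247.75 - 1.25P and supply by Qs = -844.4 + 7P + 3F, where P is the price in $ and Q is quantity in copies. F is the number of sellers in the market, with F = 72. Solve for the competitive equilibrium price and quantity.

P* = 106.2, Q* = 115

With F = 72, supply is Qs = -628.4 + 7P.
Set Qd = Qs: 247.75 - 1.25P = -628.4 + 7P, so 876.15 = 8.25P and P* = 106.2.
Then Q* = 247.75 - 1.25(106.2) = 115.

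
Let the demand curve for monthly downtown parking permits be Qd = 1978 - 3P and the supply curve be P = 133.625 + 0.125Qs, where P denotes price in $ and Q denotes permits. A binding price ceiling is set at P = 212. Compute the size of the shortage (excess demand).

Shortage = 715

In direct form, Qs = -1069 + 8P.
At P = 212: Qd = 1342 and Qs = 627.
Shortage = Qd - Qs = 1342 - 627 = 715.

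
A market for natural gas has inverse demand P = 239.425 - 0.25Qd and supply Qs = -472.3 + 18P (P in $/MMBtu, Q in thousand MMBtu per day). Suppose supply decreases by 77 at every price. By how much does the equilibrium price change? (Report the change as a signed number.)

ΔP = 3.5

Solving each curve for Q: Qd = 957.7 - 4P.
Set Qd = Qs: 957.7 - 4P = -472.3 + 18P, so 1430 = 22P and P* = 65.
Substitute back: Q* = 957.7 - 4(65) = 697.7.
After the shift, supply is Qs = -549.3 + 18P.
The new intersection has 1507 = 22P, i.e. P = 68.5, Q = 683.7.
ΔP = 68.5 - 65 = 3.5.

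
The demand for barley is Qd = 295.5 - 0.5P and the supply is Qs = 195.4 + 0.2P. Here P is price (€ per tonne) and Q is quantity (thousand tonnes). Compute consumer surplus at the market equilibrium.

Set Qd = Qs: 295.5 - 0.5P = 195.4 + 0.2P, so 100.1 = 0.7P and P* = 143.
Substitute back: Q* = 295.5 - 0.5(143) = 224.
Demand choke price (Qd = 0): P = 295.5/0.5 = 591. Consumer surplus = ½ × (591 - 143) × 224 = 50176.

Consumer surplus = 50176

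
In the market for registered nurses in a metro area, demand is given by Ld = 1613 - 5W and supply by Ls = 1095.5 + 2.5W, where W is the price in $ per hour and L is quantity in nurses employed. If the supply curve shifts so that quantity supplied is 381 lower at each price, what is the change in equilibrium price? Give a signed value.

Equating demand and supply, 1613 - 5W = 1095.5 + 2.5W gives 7.5W = 517.5, so W* = 69.
Plugging W* into demand: L* = 1613 - 5(69) = 1268.
After the shift, supply is Ls = 714.5 + 2.5W.
The new intersection has 898.5 = 7.5W, i.e. W = 119.8, L = 1014.
ΔW = 119.8 - 69 = 50.8.

ΔW = 50.8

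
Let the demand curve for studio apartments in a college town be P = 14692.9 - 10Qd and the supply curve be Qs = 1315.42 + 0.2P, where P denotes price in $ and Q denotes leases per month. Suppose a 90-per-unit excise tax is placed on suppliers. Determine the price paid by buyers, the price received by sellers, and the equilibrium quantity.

Inverting to quantity form: Qd = 1469.29 - 0.1P.
Suppliers keep P_s = P_b - 90 per unit, so supply in terms of the buyer price is Qs = 1297.42 + 0.2P_b.
Set Qd = Qs: 1469.29 - 0.1P_b = 1297.42 + 0.2P_b, so 171.87 = 0.3P_b and P_b = 572.9.
Then P_s = 572.9 - 90 = 482.9 and Q = 1469.29 - 0.1(572.9) = 1412.

P_b = 572.9, P_s = 482.9, Q = 1412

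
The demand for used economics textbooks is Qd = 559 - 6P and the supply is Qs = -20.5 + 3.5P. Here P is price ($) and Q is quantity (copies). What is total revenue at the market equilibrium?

The market clears where 559 - 6P = -20.5 + 3.5P. Rearranging, 9.5P = 579.5, hence P* = 61.
From the demand curve, Q* = 559 - 6(61) = 193.
Total revenue = P* × Q* = 61 × 193 = 11773.

Total revenue = 11773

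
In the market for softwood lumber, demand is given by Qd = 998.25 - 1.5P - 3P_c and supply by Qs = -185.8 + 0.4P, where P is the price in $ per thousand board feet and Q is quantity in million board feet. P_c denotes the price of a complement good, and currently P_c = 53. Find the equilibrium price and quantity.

P* = 539.5, Q* = 30

With P_c = 53, demand is Qd = 839.25 - 1.5P.
Set Qd = Qs: 839.25 - 1.5P = -185.8 + 0.4P, so 1025.05 = 1.9P and P* = 539.5.
Plugging P* into demand: Q* = 839.25 - 1.5(539.5) = 30.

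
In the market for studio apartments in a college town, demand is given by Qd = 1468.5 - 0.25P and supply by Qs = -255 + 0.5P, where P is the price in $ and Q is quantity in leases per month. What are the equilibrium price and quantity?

The market clears where 1468.5 - 0.25P = -255 + 0.5P. Rearranging, 0.75P = 1723.5, hence P* = 2298.
From the demand curve, Q* = 1468.5 - 0.25(2298) = 894.

P* = 2298, Q* = 894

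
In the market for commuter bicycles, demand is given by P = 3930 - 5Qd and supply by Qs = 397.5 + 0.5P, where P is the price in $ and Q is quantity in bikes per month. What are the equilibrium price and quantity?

Solving each curve for Q: Qd = 786 - 0.2P.
Set Qd = Qs: 786 - 0.2P = 397.5 + 0.5P, so 388.5 = 0.7P and P* = 555.
From the demand curve, Q* = 786 - 0.2(555) = 675.

P* = 555, Q* = 675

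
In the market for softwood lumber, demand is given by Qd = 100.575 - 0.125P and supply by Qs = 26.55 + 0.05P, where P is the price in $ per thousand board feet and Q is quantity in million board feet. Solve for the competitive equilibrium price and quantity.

The market clears where 100.575 - 0.125P = 26.55 + 0.05P. Rearranging, 0.175P = 74.025, hence P* = 423.
Plugging P* into demand: Q* = 100.575 - 0.125(423) = 47.7.

P* = 423, Q* = 47.7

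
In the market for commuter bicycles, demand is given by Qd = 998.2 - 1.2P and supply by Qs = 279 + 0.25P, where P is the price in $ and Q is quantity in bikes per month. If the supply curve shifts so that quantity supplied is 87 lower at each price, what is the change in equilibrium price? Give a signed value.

ΔP = 60

Set Qd = Qs: 998.2 - 1.2P = 279 + 0.25P, so 719.2 = 1.45P and P* = 496.
Then Q* = 998.2 - 1.2(496) = 403.
After the shift, supply is Qs = 192 + 0.25P.
Re-solving, 1.45P = 806.2 gives P = 556 and Q = 331.
ΔP = 556 - 496 = 60.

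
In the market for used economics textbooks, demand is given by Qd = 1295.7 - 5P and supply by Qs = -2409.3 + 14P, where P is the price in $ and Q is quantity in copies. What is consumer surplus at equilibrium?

Consumer surplus = 10284.849

Set Qd = Qs: 1295.7 - 5P = -2409.3 + 14P, so 3705 = 19P and P* = 195.
From the demand curve, Q* = 1295.7 - 5(195) = 320.7.
Demand choke price (Qd = 0): P = 1295.7/5 = 259.14. Consumer surplus = ½ × (259.14 - 195) × 320.7 = 10284.849.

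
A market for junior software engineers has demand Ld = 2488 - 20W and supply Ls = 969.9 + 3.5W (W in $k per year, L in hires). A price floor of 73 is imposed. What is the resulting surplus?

Surplus = 197.4

At W = 73: Ld = 1028 and Ls = 1225.4.
Surplus = Ls - Ld = 1225.4 - 1028 = 197.4.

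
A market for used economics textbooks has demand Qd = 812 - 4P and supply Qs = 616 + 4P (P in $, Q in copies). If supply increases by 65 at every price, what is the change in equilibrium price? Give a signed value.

At equilibrium Qd = Qs, so 812 - 4P = 616 + 4P; collecting terms, 196 = 8P and P* = 24.5.
Plugging P* into demand: Q* = 812 - 4(24.5) = 714.
After the shift, supply is Qs = 681 + 4P.
Re-solving, 8P = 131 gives P = 16.375 and Q = 746.5.
ΔP = 16.375 - 24.5 = -8.125.

ΔP = -8.125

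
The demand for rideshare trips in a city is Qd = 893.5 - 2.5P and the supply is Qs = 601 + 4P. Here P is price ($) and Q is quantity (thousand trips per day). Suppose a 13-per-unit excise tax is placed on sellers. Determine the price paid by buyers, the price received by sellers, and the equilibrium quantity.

The tax drives a wedge P_b - P_s = 13. Substituting P_s = P_b - 13 into supply: Qs = 549 + 4P_b.
Market clearing requires 893.5 - 2.5P_b = 549 + 4P_b; hence 344.5 = 6.5P_b and P_b = 53.
Then P_s = 53 - 13 = 40 and Q = 893.5 - 2.5(53) = 761.

P_b = 53, P_s = 40, Q = 761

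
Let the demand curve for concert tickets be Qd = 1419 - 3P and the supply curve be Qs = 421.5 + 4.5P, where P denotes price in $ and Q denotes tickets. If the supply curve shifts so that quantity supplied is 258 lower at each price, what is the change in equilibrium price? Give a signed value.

ΔP = 34.4

At equilibrium Qd = Qs, so 1419 - 3P = 421.5 + 4.5P; collecting terms, 997.5 = 7.5P and P* = 133.
Substitute back: Q* = 1419 - 3(133) = 1020.
After the shift, supply is Qs = 163.5 + 4.5P.
The new intersection has 1255.5 = 7.5P, i.e. P = 167.4, Q = 916.8.
ΔP = 167.4 - 133 = 34.4.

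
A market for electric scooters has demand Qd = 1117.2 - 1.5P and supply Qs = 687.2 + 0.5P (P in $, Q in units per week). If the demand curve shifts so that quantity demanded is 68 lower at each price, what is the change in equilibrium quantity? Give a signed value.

ΔQ = -17

The market clears where 1117.2 - 1.5P = 687.2 + 0.5P. Rearranging, 2P = 430, hence P* = 215.
Then Q* = 1117.2 - 1.5(215) = 794.7.
After the shift, demand is Qd = 1049.2 - 1.5P.
New equilibrium: 362 = 2P, so P = 181 and Q = 777.7.
ΔQ = 777.7 - 794.7 = -17.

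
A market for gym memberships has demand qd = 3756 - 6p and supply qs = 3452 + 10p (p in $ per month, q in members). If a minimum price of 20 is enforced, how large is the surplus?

Surplus = 16

At p = 20: qd = 3636 and qs = 3652.
Surplus = qs - qd = 3652 - 3636 = 16.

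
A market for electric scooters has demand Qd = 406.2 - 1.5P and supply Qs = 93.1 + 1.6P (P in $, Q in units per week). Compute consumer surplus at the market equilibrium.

Consumer surplus = 21624.03

Set Qd = Qs: 406.2 - 1.5P = 93.1 + 1.6P, so 313.1 = 3.1P and P* = 101.
Substitute back: Q* = 406.2 - 1.5(101) = 254.7.
Demand choke price (Qd = 0): P = 406.2/1.5 = 270.8. Consumer surplus = ½ × (270.8 - 101) × 254.7 = 21624.03.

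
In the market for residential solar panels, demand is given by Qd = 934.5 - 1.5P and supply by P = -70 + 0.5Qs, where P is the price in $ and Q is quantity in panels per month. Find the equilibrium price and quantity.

Solving each curve for Q: Qs = 140 + 2P.
Equating demand and supply, 934.5 - 1.5P = 140 + 2P gives 3.5P = 794.5, so P* = 227.
From the demand curve, Q* = 934.5 - 1.5(227) = 594.

P* = 227, Q* = 594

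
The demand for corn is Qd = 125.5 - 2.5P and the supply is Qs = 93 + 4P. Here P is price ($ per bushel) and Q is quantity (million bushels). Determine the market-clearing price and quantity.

Equating demand and supply, 125.5 - 2.5P = 93 + 4P gives 6.5P = 32.5, so P* = 5.
Plugging P* into demand: Q* = 125.5 - 2.5(5) = 113.

P* = 5, Q* = 113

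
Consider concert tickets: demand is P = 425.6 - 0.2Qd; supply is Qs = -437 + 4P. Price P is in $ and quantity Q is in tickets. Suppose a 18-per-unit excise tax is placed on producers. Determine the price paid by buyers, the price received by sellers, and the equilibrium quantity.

P_b = 293, P_s = 275, Q = 663

Solving each curve for Q: Qd = 2128 - 5P.
Producers keep P_s = P_b - 18 per unit, so supply in terms of the buyer price is Qs = -509 + 4P_b.
Market clearing requires 2128 - 5P_b = -509 + 4P_b; hence 2637 = 9P_b and P_b = 293.
So P_s = 275 and the quantity traded is Q = 2128 - 5(293) = 663.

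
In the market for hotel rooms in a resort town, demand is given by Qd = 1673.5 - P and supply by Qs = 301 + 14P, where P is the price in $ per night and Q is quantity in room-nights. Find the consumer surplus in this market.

Set Qd = Qs: 1673.5 - P = 301 + 14P, so 1372.5 = 15P and P* = 91.5.
From the demand curve, Q* = 1673.5 - 91.5 = 1582.
Demand choke price (Qd = 0): P = 1673.5. Consumer surplus = ½ × (1673.5 - 91.5) × 1582 = 1251362.

Consumer surplus = 1251362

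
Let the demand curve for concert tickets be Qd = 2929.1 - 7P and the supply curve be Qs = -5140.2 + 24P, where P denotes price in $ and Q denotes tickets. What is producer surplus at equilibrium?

Equating demand and supply, 2929.1 - 7P = -5140.2 + 24P gives 31P = 8069.3, so P* = 260.3.
Plugging P* into demand: Q* = 2929.1 - 7(260.3) = 1107.
Supply choke price (Qs = 0): P = 214.175. Producer surplus = ½ × (260.3 - 214.175) × 1107 = 25530.1875.

Producer surplus = 25530.1875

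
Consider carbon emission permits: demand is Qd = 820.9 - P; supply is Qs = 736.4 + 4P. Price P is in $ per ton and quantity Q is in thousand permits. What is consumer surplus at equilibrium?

Consumer surplus = 323208

Set Qd = Qs: 820.9 - P = 736.4 + 4P, so 84.5 = 5P and P* = 16.9.
From the demand curve, Q* = 820.9 - 16.9 = 804.
Demand choke price (Qd = 0): P = 820.9. Consumer surplus = ½ × (820.9 - 16.9) × 804 = 323208.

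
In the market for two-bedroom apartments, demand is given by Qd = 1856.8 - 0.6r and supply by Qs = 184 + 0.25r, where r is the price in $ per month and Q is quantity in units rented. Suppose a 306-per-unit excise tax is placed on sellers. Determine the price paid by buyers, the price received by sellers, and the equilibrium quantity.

r_b = 2058, r_s = 1752, Q = 622

With a tax of 306 on sellers, they supply based on the net price r_s = r_b - 306, so Qs = 107.5 + 0.25r_b.
Market clearing requires 1856.8 - 0.6r_b = 107.5 + 0.25r_b; hence 1749.3 = 0.85r_b and r_b = 2058.
So r_s = 1752 and the quantity traded is Q = 1856.8 - 0.6(2058) = 622.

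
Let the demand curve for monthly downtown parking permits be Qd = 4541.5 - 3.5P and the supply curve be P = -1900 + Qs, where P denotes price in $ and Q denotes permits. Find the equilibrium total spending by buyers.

In direct form, Qs = 1900 + P.
The market clears where 4541.5 - 3.5P = 1900 + P. Rearranging, 4.5P = 2641.5, hence P* = 587.
From the demand curve, Q* = 4541.5 - 3.5(587) = 2487.
Total spending by buyers = P* × Q* = 587 × 2487 = 1459869.

Total spending by buyers = 1459869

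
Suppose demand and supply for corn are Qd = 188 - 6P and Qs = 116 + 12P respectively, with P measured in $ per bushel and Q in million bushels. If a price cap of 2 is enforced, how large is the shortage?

Shortage = 36

Evaluating both curves at the ceiling price 2 gives Qd = 176, Qs = 140.
Shortage = Qd - Qs = 176 - 140 = 36.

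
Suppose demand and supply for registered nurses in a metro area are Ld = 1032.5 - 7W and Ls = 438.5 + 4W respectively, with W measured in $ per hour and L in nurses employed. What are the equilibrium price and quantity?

W* = 54, L* = 654.5

At equilibrium Ld = Ls, so 1032.5 - 7W = 438.5 + 4W; collecting terms, 594 = 11W and W* = 54.
From the demand curve, L* = 1032.5 - 7(54) = 654.5.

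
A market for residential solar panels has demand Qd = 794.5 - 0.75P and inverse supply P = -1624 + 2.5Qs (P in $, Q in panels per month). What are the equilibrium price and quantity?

P* = 126, Q* = 700

Inverting to quantity form: Qs = 649.6 + 0.4P.
Set Qd = Qs: 794.5 - 0.75P = 649.6 + 0.4P, so 144.9 = 1.15P and P* = 126.
Plugging P* into demand: Q* = 794.5 - 0.75(126) = 700.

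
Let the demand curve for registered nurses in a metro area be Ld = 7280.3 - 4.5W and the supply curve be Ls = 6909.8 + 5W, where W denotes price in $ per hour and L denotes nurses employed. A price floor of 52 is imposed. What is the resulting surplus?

At W = 52: Ld = 7046.3 and Ls = 7169.8.
Surplus = Ls - Ld = 7169.8 - 7046.3 = 123.5.

Surplus = 123.5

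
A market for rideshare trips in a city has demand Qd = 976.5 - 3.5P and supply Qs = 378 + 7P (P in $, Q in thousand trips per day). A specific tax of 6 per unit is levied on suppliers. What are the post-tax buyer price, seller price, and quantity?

P_b = 61, P_s = 55, Q = 763

With a tax of 6 on suppliers, they supply based on the net price P_s = P_b - 6, so Qs = 336 + 7P_b.
Market clearing requires 976.5 - 3.5P_b = 336 + 7P_b; hence 640.5 = 10.5P_b and P_b = 61.
Then P_s = 61 - 6 = 55 and Q = 976.5 - 3.5(61) = 763.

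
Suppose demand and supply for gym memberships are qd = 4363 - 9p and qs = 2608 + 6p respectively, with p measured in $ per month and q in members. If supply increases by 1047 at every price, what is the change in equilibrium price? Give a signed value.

At equilibrium qd = qs, so 4363 - 9p = 2608 + 6p; collecting terms, 1755 = 15p and p* = 117.
Substitute back: q* = 4363 - 9(117) = 3310.
After the shift, supply is qs = 3655 + 6p.
The new intersection has 708 = 15p, i.e. p = 47.2, q = 3938.2.
Δp = 47.2 - 117 = -69.8.

Δp = -69.8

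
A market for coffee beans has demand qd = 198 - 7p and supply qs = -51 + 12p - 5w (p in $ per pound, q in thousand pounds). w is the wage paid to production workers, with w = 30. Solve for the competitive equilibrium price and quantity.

With w = 30, supply is qs = -201 + 12p.
Equating demand and supply, 198 - 7p = -201 + 12p gives 19p = 399, so p* = 21.
Plugging p* into demand: q* = 198 - 7(21) = 51.

p* = 21, q* = 51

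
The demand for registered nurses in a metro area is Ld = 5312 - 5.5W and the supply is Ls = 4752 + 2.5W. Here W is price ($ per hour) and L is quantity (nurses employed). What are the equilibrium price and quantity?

At equilibrium Ld = Ls, so 5312 - 5.5W = 4752 + 2.5W; collecting terms, 560 = 8W and W* = 70.
Then L* = 5312 - 5.5(70) = 4927.

W* = 70, L* = 4927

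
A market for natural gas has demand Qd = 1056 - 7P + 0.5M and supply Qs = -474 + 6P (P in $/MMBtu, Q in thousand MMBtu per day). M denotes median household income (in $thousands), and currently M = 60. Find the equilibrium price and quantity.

With M = 60, demand is Qd = 1086 - 7P.
Set Qd = Qs: 1086 - 7P = -474 + 6P, so 1560 = 13P and P* = 120.
From the demand curve, Q* = 1086 - 7(120) = 246.

P* = 120, Q* = 246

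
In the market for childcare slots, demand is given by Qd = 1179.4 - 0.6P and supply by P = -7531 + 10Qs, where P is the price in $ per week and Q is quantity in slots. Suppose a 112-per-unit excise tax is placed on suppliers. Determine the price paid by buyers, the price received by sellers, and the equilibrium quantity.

P_b = 625, P_s = 513, Q = 804.4

Rewriting in direct form: Qs = 753.1 + 0.1P.
Suppliers keep P_s = P_b - 112 per unit, so supply in terms of the buyer price is Qs = 741.9 + 0.1P_b.
Set Qd = Qs: 1179.4 - 0.6P_b = 741.9 + 0.1P_b, so 437.5 = 0.7P_b and P_b = 625.
So P_s = 513 and the quantity traded is Q = 1179.4 - 0.6(625) = 804.4.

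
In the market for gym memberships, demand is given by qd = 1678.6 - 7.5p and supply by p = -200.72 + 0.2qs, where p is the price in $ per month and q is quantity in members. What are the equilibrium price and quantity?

Inverting to quantity form: qs = 1003.6 + 5p.
At equilibrium qd = qs, so 1678.6 - 7.5p = 1003.6 + 5p; collecting terms, 675 = 12.5p and p* = 54.
Plugging p* into demand: q* = 1678.6 - 7.5(54) = 1273.6.

p* = 54, q* = 1273.6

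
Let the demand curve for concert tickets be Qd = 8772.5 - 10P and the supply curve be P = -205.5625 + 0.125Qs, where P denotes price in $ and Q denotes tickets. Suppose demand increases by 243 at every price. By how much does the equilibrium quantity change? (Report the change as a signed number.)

ΔQ = 108

Rewriting in direct form: Qs = 1644.5 + 8P.
Equating demand and supply, 8772.5 - 10P = 1644.5 + 8P gives 18P = 7128, so P* = 396.
Substitute back: Q* = 8772.5 - 10(396) = 4812.5.
After the shift, demand is Qd = 9015.5 - 10P.
The new intersection has 7371 = 18P, i.e. P = 409.5, Q = 4920.5.
ΔQ = 4920.5 - 4812.5 = 108.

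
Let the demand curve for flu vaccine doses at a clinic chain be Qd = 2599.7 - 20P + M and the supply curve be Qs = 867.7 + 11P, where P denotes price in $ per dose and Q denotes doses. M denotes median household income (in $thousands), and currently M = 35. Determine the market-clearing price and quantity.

With M = 35, demand is Qd = 2634.7 - 20P.
At equilibrium Qd = Qs, so 2634.7 - 20P = 867.7 + 11P; collecting terms, 1767 = 31P and P* = 57.
Then Q* = 2634.7 - 20(57) = 1494.7.

P* = 57, Q* = 1494.7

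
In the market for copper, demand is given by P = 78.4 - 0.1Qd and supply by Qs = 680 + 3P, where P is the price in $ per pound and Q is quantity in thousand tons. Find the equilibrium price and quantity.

Rewriting in direct form: Qd = 784 - 10P.
The market clears where 784 - 10P = 680 + 3P. Rearranging, 13P = 104, hence P* = 8.
Plugging P* into demand: Q* = 784 - 10(8) = 704.

P* = 8, Q* = 704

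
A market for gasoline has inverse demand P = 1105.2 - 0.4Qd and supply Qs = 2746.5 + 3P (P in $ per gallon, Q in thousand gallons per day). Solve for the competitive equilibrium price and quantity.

Inverting to quantity form: Qd = 2763 - 2.5P.
Equating demand and supply, 2763 - 2.5P = 2746.5 + 3P gives 5.5P = 16.5, so P* = 3.
Then Q* = 2763 - 2.5(3) = 2755.5.

P* = 3, Q* = 2755.5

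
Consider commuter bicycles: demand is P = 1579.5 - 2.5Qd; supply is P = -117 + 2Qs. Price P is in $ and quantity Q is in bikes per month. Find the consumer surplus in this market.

Solving each curve for Q: Qd = 631.8 - 0.4P and Qs = 58.5 + 0.5P.
At equilibrium Qd = Qs, so 631.8 - 0.4P = 58.5 + 0.5P; collecting terms, 573.3 = 0.9P and P* = 637.
Substitute back: Q* = 631.8 - 0.4(637) = 377.
Demand choke price (Qd = 0): P = 631.8/0.4 = 1579.5. Consumer surplus = ½ × (1579.5 - 637) × 377 = 177661.25.

Consumer surplus = 177661.25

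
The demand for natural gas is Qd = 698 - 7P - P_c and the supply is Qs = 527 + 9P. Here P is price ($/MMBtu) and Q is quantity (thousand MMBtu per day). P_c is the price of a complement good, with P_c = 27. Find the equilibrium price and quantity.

P* = 9, Q* = 608

With P_c = 27, demand is Qd = 671 - 7P.
Equating demand and supply, 671 - 7P = 527 + 9P gives 16P = 144, so P* = 9.
Substitute back: Q* = 671 - 7(9) = 608.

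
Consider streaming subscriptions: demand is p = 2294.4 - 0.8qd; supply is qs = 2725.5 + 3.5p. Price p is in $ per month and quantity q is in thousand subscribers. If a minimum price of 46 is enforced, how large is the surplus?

Rewriting in direct form: qd = 2868 - 1.25p.
With p fixed at 46, quantity demanded is 2810.5 and quantity supplied is 2886.5.
Surplus = qs - qd = 2886.5 - 2810.5 = 76.

Surplus = 76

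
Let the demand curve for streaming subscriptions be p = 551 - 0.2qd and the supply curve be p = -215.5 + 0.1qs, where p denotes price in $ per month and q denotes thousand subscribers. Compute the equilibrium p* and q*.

p* = 40, q* = 2555

Rewriting in direct form: qd = 2755 - 5p and qs = 2155 + 10p.
The market clears where 2755 - 5p = 2155 + 10p. Rearranging, 15p = 600, hence p* = 40.
Substitute back: q* = 2755 - 5(40) = 2555.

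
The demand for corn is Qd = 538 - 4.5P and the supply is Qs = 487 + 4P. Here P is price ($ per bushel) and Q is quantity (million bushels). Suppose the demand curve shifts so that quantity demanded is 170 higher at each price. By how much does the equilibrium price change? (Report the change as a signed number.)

At equilibrium Qd = Qs, so 538 - 4.5P = 487 + 4P; collecting terms, 51 = 8.5P and P* = 6.
From the demand curve, Q* = 538 - 4.5(6) = 511.
After the shift, demand is Qd = 708 - 4.5P.
New equilibrium: 221 = 8.5P, so P = 26 and Q = 591.
ΔP = 26 - 6 = 20.

ΔP = 20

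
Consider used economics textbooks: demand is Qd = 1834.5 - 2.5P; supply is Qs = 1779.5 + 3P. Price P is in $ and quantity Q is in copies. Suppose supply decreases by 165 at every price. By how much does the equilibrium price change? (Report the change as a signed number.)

The market clears where 1834.5 - 2.5P = 1779.5 + 3P. Rearranging, 5.5P = 55, hence P* = 10.
Plugging P* into demand: Q* = 1834.5 - 2.5(10) = 1809.5.
After the shift, supply is Qs = 1614.5 + 3P.
New equilibrium: 220 = 5.5P, so P = 40 and Q = 1734.5.
ΔP = 40 - 10 = 30.

ΔP = 30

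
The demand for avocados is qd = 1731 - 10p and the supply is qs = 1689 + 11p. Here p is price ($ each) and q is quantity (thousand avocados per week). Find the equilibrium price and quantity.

p* = 2, q* = 1711

At equilibrium qd = qs, so 1731 - 10p = 1689 + 11p; collecting terms, 42 = 21p and p* = 2.
Plugging p* into demand: q* = 1731 - 10(2) = 1711.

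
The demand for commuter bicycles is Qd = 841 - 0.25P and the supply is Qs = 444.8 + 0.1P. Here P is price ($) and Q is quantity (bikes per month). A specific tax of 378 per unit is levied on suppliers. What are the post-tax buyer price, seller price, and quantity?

P_b = 1240, P_s = 862, Q = 531

The tax drives a wedge P_b - P_s = 378. Substituting P_s = P_b - 378 into supply: Qs = 407 + 0.1P_b.
Market clearing requires 841 - 0.25P_b = 407 + 0.1P_b; hence 434 = 0.35P_b and P_b = 1240.
Then P_s = 1240 - 378 = 862 and Q = 841 - 0.25(1240) = 531.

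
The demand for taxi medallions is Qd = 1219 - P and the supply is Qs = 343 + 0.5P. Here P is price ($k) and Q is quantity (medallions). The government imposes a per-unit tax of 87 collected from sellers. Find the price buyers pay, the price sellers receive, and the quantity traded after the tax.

P_b = 613, P_s = 526, Q = 606

With a tax of 87 on sellers, they supply based on the net price P_s = P_b - 87, so Qs = 299.5 + 0.5P_b.
Equate demand and the shifted supply: 1219 - P_b = 299.5 + 0.5P_b, giving 1.5P_b = 919.5, so P_b = 613.
So P_s = 526 and the quantity traded is Q = 1219 - 613 = 606.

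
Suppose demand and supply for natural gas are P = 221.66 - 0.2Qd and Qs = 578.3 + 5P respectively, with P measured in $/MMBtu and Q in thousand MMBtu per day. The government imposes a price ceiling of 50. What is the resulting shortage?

Rewriting in direct form: Qd = 1108.3 - 5P.
Evaluating both curves at the ceiling price 50 gives Qd = 858.3, Qs = 828.3.
Shortage = Qd - Qs = 858.3 - 828.3 = 30.

Shortage = 30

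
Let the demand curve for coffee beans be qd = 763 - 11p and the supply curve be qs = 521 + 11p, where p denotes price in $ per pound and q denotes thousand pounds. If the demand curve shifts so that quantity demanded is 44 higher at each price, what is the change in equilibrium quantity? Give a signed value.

At equilibrium qd = qs, so 763 - 11p = 521 + 11p; collecting terms, 242 = 22p and p* = 11.
From the demand curve, q* = 763 - 11(11) = 642.
After the shift, demand is qd = 807 - 11p.
Re-solving, 22p = 286 gives p = 13 and q = 664.
Δq = 664 - 642 = 22.

Δq = 22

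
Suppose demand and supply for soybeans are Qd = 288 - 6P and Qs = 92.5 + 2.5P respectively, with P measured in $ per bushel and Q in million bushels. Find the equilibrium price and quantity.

P* = 23, Q* = 150

The market clears where 288 - 6P = 92.5 + 2.5P. Rearranging, 8.5P = 195.5, hence P* = 23.
Substitute back: Q* = 288 - 6(23) = 150.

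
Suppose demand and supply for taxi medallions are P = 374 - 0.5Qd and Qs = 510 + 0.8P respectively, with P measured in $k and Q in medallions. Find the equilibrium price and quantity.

Solving each curve for Q: Qd = 748 - 2P.
At equilibrium Qd = Qs, so 748 - 2P = 510 + 0.8P; collecting terms, 238 = 2.8P and P* = 85.
Substitute back: Q* = 748 - 2(85) = 578.

P* = 85, Q* = 578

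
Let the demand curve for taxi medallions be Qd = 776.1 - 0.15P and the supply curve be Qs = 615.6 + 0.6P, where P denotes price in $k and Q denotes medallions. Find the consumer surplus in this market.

Equating demand and supply, 776.1 - 0.15P = 615.6 + 0.6P gives 0.75P = 160.5, so P* = 214.
Then Q* = 776.1 - 0.15(214) = 744.
Demand choke price (Qd = 0): P = 776.1/0.15 = 5174. Consumer surplus = ½ × (5174 - 214) × 744 = 1845120.

Consumer surplus = 1845120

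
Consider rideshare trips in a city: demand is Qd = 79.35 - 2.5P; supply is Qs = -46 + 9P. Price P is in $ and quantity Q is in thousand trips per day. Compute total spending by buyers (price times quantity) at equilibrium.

Set Qd = Qs: 79.35 - 2.5P = -46 + 9P, so 125.35 = 11.5P and P* = 10.9.
Substitute back: Q* = 79.35 - 2.5(10.9) = 52.1.
Total spending by buyers = P* × Q* = 10.9 × 52.1 = 567.89.

Total spending by buyers = 567.89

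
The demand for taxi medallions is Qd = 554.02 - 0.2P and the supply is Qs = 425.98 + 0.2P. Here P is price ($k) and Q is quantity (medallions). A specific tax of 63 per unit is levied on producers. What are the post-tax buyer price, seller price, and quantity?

The tax drives a wedge P_b - P_s = 63. Substituting P_s = P_b - 63 into supply: Qs = 413.38 + 0.2P_b.
Set Qd = Qs: 554.02 - 0.2P_b = 413.38 + 0.2P_b, so 140.64 = 0.4P_b and P_b = 351.6.
Then P_s = 351.6 - 63 = 288.6 and Q = 554.02 - 0.2(351.6) = 483.7.

P_b = 351.6, P_s = 288.6, Q = 483.7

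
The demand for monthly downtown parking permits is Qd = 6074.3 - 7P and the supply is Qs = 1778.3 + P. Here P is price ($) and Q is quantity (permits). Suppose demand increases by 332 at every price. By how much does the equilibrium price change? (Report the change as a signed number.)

ΔP = 41.5

Set Qd = Qs: 6074.3 - 7P = 1778.3 + P, so 4296 = 8P and P* = 537.
Plugging P* into demand: Q* = 6074.3 - 7(537) = 2315.3.
After the shift, demand is Qd = 6406.3 - 7P.
The new intersection has 4628 = 8P, i.e. P = 578.5, Q = 2356.8.
ΔP = 578.5 - 537 = 41.5.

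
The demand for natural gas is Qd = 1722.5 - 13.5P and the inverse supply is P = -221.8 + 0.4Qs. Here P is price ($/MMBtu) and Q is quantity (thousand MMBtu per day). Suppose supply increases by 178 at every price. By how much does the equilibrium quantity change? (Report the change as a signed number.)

Rewriting in direct form: Qs = 554.5 + 2.5P.
Set Qd = Qs: 1722.5 - 13.5P = 554.5 + 2.5P, so 1168 = 16P and P* = 73.
Plugging P* into demand: Q* = 1722.5 - 13.5(73) = 737.
After the shift, supply is Qs = 732.5 + 2.5P.
Re-solving, 16P = 990 gives P = 61.875 and Q = 887.1875.
ΔQ = 887.1875 - 737 = 150.1875.

ΔQ = 150.1875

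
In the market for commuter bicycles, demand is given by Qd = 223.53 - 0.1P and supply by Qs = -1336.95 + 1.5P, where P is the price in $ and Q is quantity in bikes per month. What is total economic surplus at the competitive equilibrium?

Equating demand and supply, 223.53 - 0.1P = -1336.95 + 1.5P gives 1.6P = 1560.48, so P* = 975.3.
Substitute back: Q* = 223.53 - 0.1(975.3) = 126.
Demand choke price = 2235.3; supply choke price = 891.3. CS = ½(2235.3 - 975.3)(126) = 79380; PS = ½(975.3 - 891.3)(126) = 5292. Total surplus = 84672.

Total surplus = 84672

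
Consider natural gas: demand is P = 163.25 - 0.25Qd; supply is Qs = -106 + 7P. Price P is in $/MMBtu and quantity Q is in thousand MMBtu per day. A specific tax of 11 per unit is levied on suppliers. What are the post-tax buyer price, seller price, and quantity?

In direct form, Qd = 653 - 4P.
With a tax of 11 on suppliers, they supply based on the net price P_s = P_b - 11, so Qs = -183 + 7P_b.
Equate demand and the shifted supply: 653 - 4P_b = -183 + 7P_b, giving 11P_b = 836, so P_b = 76.
So P_s = 65 and the quantity traded is Q = 653 - 4(76) = 349.

P_b = 76, P_s = 65, Q = 349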